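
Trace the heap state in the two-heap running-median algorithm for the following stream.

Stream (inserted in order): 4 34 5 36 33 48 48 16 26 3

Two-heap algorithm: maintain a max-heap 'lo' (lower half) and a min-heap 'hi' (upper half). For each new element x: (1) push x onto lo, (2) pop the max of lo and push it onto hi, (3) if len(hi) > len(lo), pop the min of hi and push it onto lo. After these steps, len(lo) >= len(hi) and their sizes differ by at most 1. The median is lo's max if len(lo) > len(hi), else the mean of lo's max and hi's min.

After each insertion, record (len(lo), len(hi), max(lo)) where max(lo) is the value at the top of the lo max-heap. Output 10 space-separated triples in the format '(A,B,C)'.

Step 1: insert 4 -> lo=[4] hi=[] -> (len(lo)=1, len(hi)=0, max(lo)=4)
Step 2: insert 34 -> lo=[4] hi=[34] -> (len(lo)=1, len(hi)=1, max(lo)=4)
Step 3: insert 5 -> lo=[4, 5] hi=[34] -> (len(lo)=2, len(hi)=1, max(lo)=5)
Step 4: insert 36 -> lo=[4, 5] hi=[34, 36] -> (len(lo)=2, len(hi)=2, max(lo)=5)
Step 5: insert 33 -> lo=[4, 5, 33] hi=[34, 36] -> (len(lo)=3, len(hi)=2, max(lo)=33)
Step 6: insert 48 -> lo=[4, 5, 33] hi=[34, 36, 48] -> (len(lo)=3, len(hi)=3, max(lo)=33)
Step 7: insert 48 -> lo=[4, 5, 33, 34] hi=[36, 48, 48] -> (len(lo)=4, len(hi)=3, max(lo)=34)
Step 8: insert 16 -> lo=[4, 5, 16, 33] hi=[34, 36, 48, 48] -> (len(lo)=4, len(hi)=4, max(lo)=33)
Step 9: insert 26 -> lo=[4, 5, 16, 26, 33] hi=[34, 36, 48, 48] -> (len(lo)=5, len(hi)=4, max(lo)=33)
Step 10: insert 3 -> lo=[3, 4, 5, 16, 26] hi=[33, 34, 36, 48, 48] -> (len(lo)=5, len(hi)=5, max(lo)=26)

Answer: (1,0,4) (1,1,4) (2,1,5) (2,2,5) (3,2,33) (3,3,33) (4,3,34) (4,4,33) (5,4,33) (5,5,26)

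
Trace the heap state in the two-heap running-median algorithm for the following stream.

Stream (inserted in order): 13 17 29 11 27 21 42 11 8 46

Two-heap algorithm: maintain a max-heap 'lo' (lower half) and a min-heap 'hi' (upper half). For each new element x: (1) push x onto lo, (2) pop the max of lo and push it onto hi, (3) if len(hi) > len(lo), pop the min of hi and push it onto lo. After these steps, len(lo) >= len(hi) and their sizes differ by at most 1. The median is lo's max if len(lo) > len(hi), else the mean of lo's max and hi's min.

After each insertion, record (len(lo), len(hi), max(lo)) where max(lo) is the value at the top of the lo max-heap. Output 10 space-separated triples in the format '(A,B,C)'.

Step 1: insert 13 -> lo=[13] hi=[] -> (len(lo)=1, len(hi)=0, max(lo)=13)
Step 2: insert 17 -> lo=[13] hi=[17] -> (len(lo)=1, len(hi)=1, max(lo)=13)
Step 3: insert 29 -> lo=[13, 17] hi=[29] -> (len(lo)=2, len(hi)=1, max(lo)=17)
Step 4: insert 11 -> lo=[11, 13] hi=[17, 29] -> (len(lo)=2, len(hi)=2, max(lo)=13)
Step 5: insert 27 -> lo=[11, 13, 17] hi=[27, 29] -> (len(lo)=3, len(hi)=2, max(lo)=17)
Step 6: insert 21 -> lo=[11, 13, 17] hi=[21, 27, 29] -> (len(lo)=3, len(hi)=3, max(lo)=17)
Step 7: insert 42 -> lo=[11, 13, 17, 21] hi=[27, 29, 42] -> (len(lo)=4, len(hi)=3, max(lo)=21)
Step 8: insert 11 -> lo=[11, 11, 13, 17] hi=[21, 27, 29, 42] -> (len(lo)=4, len(hi)=4, max(lo)=17)
Step 9: insert 8 -> lo=[8, 11, 11, 13, 17] hi=[21, 27, 29, 42] -> (len(lo)=5, len(hi)=4, max(lo)=17)
Step 10: insert 46 -> lo=[8, 11, 11, 13, 17] hi=[21, 27, 29, 42, 46] -> (len(lo)=5, len(hi)=5, max(lo)=17)

Answer: (1,0,13) (1,1,13) (2,1,17) (2,2,13) (3,2,17) (3,3,17) (4,3,21) (4,4,17) (5,4,17) (5,5,17)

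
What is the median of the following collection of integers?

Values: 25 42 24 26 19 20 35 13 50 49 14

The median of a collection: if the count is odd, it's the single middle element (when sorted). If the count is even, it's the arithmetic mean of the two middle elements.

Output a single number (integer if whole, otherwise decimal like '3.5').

Answer: 25

Derivation:
Step 1: insert 25 -> lo=[25] (size 1, max 25) hi=[] (size 0) -> median=25
Step 2: insert 42 -> lo=[25] (size 1, max 25) hi=[42] (size 1, min 42) -> median=33.5
Step 3: insert 24 -> lo=[24, 25] (size 2, max 25) hi=[42] (size 1, min 42) -> median=25
Step 4: insert 26 -> lo=[24, 25] (size 2, max 25) hi=[26, 42] (size 2, min 26) -> median=25.5
Step 5: insert 19 -> lo=[19, 24, 25] (size 3, max 25) hi=[26, 42] (size 2, min 26) -> median=25
Step 6: insert 20 -> lo=[19, 20, 24] (size 3, max 24) hi=[25, 26, 42] (size 3, min 25) -> median=24.5
Step 7: insert 35 -> lo=[19, 20, 24, 25] (size 4, max 25) hi=[26, 35, 42] (size 3, min 26) -> median=25
Step 8: insert 13 -> lo=[13, 19, 20, 24] (size 4, max 24) hi=[25, 26, 35, 42] (size 4, min 25) -> median=24.5
Step 9: insert 50 -> lo=[13, 19, 20, 24, 25] (size 5, max 25) hi=[26, 35, 42, 50] (size 4, min 26) -> median=25
Step 10: insert 49 -> lo=[13, 19, 20, 24, 25] (size 5, max 25) hi=[26, 35, 42, 49, 50] (size 5, min 26) -> median=25.5
Step 11: insert 14 -> lo=[13, 14, 19, 20, 24, 25] (size 6, max 25) hi=[26, 35, 42, 49, 50] (size 5, min 26) -> median=25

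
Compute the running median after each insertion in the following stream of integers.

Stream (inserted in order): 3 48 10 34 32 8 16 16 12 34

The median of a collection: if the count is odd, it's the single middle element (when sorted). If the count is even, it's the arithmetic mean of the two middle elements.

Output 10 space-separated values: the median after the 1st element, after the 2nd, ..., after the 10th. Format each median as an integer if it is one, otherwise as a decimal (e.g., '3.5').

Answer: 3 25.5 10 22 32 21 16 16 16 16

Derivation:
Step 1: insert 3 -> lo=[3] (size 1, max 3) hi=[] (size 0) -> median=3
Step 2: insert 48 -> lo=[3] (size 1, max 3) hi=[48] (size 1, min 48) -> median=25.5
Step 3: insert 10 -> lo=[3, 10] (size 2, max 10) hi=[48] (size 1, min 48) -> median=10
Step 4: insert 34 -> lo=[3, 10] (size 2, max 10) hi=[34, 48] (size 2, min 34) -> median=22
Step 5: insert 32 -> lo=[3, 10, 32] (size 3, max 32) hi=[34, 48] (size 2, min 34) -> median=32
Step 6: insert 8 -> lo=[3, 8, 10] (size 3, max 10) hi=[32, 34, 48] (size 3, min 32) -> median=21
Step 7: insert 16 -> lo=[3, 8, 10, 16] (size 4, max 16) hi=[32, 34, 48] (size 3, min 32) -> median=16
Step 8: insert 16 -> lo=[3, 8, 10, 16] (size 4, max 16) hi=[16, 32, 34, 48] (size 4, min 16) -> median=16
Step 9: insert 12 -> lo=[3, 8, 10, 12, 16] (size 5, max 16) hi=[16, 32, 34, 48] (size 4, min 16) -> median=16
Step 10: insert 34 -> lo=[3, 8, 10, 12, 16] (size 5, max 16) hi=[16, 32, 34, 34, 48] (size 5, min 16) -> median=16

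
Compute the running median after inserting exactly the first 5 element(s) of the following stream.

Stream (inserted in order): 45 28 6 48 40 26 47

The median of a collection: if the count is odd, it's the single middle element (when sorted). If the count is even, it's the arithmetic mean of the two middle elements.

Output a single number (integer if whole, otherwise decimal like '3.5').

Step 1: insert 45 -> lo=[45] (size 1, max 45) hi=[] (size 0) -> median=45
Step 2: insert 28 -> lo=[28] (size 1, max 28) hi=[45] (size 1, min 45) -> median=36.5
Step 3: insert 6 -> lo=[6, 28] (size 2, max 28) hi=[45] (size 1, min 45) -> median=28
Step 4: insert 48 -> lo=[6, 28] (size 2, max 28) hi=[45, 48] (size 2, min 45) -> median=36.5
Step 5: insert 40 -> lo=[6, 28, 40] (size 3, max 40) hi=[45, 48] (size 2, min 45) -> median=40

Answer: 40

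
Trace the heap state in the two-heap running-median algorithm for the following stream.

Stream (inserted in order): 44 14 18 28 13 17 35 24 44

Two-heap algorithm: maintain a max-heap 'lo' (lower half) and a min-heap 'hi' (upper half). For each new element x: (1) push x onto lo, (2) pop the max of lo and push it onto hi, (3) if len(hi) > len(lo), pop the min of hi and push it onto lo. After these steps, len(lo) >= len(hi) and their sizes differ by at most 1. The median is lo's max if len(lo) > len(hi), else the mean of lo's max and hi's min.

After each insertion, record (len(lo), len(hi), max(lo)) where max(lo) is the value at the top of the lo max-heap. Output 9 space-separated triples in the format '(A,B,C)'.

Answer: (1,0,44) (1,1,14) (2,1,18) (2,2,18) (3,2,18) (3,3,17) (4,3,18) (4,4,18) (5,4,24)

Derivation:
Step 1: insert 44 -> lo=[44] hi=[] -> (len(lo)=1, len(hi)=0, max(lo)=44)
Step 2: insert 14 -> lo=[14] hi=[44] -> (len(lo)=1, len(hi)=1, max(lo)=14)
Step 3: insert 18 -> lo=[14, 18] hi=[44] -> (len(lo)=2, len(hi)=1, max(lo)=18)
Step 4: insert 28 -> lo=[14, 18] hi=[28, 44] -> (len(lo)=2, len(hi)=2, max(lo)=18)
Step 5: insert 13 -> lo=[13, 14, 18] hi=[28, 44] -> (len(lo)=3, len(hi)=2, max(lo)=18)
Step 6: insert 17 -> lo=[13, 14, 17] hi=[18, 28, 44] -> (len(lo)=3, len(hi)=3, max(lo)=17)
Step 7: insert 35 -> lo=[13, 14, 17, 18] hi=[28, 35, 44] -> (len(lo)=4, len(hi)=3, max(lo)=18)
Step 8: insert 24 -> lo=[13, 14, 17, 18] hi=[24, 28, 35, 44] -> (len(lo)=4, len(hi)=4, max(lo)=18)
Step 9: insert 44 -> lo=[13, 14, 17, 18, 24] hi=[28, 35, 44, 44] -> (len(lo)=5, len(hi)=4, max(lo)=24)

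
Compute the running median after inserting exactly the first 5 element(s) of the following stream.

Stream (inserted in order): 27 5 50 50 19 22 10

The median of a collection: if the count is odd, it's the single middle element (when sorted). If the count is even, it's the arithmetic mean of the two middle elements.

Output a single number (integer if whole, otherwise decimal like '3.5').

Answer: 27

Derivation:
Step 1: insert 27 -> lo=[27] (size 1, max 27) hi=[] (size 0) -> median=27
Step 2: insert 5 -> lo=[5] (size 1, max 5) hi=[27] (size 1, min 27) -> median=16
Step 3: insert 50 -> lo=[5, 27] (size 2, max 27) hi=[50] (size 1, min 50) -> median=27
Step 4: insert 50 -> lo=[5, 27] (size 2, max 27) hi=[50, 50] (size 2, min 50) -> median=38.5
Step 5: insert 19 -> lo=[5, 19, 27] (size 3, max 27) hi=[50, 50] (size 2, min 50) -> median=27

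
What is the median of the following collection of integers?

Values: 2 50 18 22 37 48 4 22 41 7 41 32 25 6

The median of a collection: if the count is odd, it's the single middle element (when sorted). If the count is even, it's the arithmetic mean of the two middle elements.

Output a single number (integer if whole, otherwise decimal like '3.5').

Answer: 23.5

Derivation:
Step 1: insert 2 -> lo=[2] (size 1, max 2) hi=[] (size 0) -> median=2
Step 2: insert 50 -> lo=[2] (size 1, max 2) hi=[50] (size 1, min 50) -> median=26
Step 3: insert 18 -> lo=[2, 18] (size 2, max 18) hi=[50] (size 1, min 50) -> median=18
Step 4: insert 22 -> lo=[2, 18] (size 2, max 18) hi=[22, 50] (size 2, min 22) -> median=20
Step 5: insert 37 -> lo=[2, 18, 22] (size 3, max 22) hi=[37, 50] (size 2, min 37) -> median=22
Step 6: insert 48 -> lo=[2, 18, 22] (size 3, max 22) hi=[37, 48, 50] (size 3, min 37) -> median=29.5
Step 7: insert 4 -> lo=[2, 4, 18, 22] (size 4, max 22) hi=[37, 48, 50] (size 3, min 37) -> median=22
Step 8: insert 22 -> lo=[2, 4, 18, 22] (size 4, max 22) hi=[22, 37, 48, 50] (size 4, min 22) -> median=22
Step 9: insert 41 -> lo=[2, 4, 18, 22, 22] (size 5, max 22) hi=[37, 41, 48, 50] (size 4, min 37) -> median=22
Step 10: insert 7 -> lo=[2, 4, 7, 18, 22] (size 5, max 22) hi=[22, 37, 41, 48, 50] (size 5, min 22) -> median=22
Step 11: insert 41 -> lo=[2, 4, 7, 18, 22, 22] (size 6, max 22) hi=[37, 41, 41, 48, 50] (size 5, min 37) -> median=22
Step 12: insert 32 -> lo=[2, 4, 7, 18, 22, 22] (size 6, max 22) hi=[32, 37, 41, 41, 48, 50] (size 6, min 32) -> median=27
Step 13: insert 25 -> lo=[2, 4, 7, 18, 22, 22, 25] (size 7, max 25) hi=[32, 37, 41, 41, 48, 50] (size 6, min 32) -> median=25
Step 14: insert 6 -> lo=[2, 4, 6, 7, 18, 22, 22] (size 7, max 22) hi=[25, 32, 37, 41, 41, 48, 50] (size 7, min 25) -> median=23.5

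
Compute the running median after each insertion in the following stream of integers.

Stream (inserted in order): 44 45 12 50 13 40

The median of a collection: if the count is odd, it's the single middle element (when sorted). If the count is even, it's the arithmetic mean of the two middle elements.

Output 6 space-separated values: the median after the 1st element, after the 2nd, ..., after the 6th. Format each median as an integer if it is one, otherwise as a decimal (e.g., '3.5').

Step 1: insert 44 -> lo=[44] (size 1, max 44) hi=[] (size 0) -> median=44
Step 2: insert 45 -> lo=[44] (size 1, max 44) hi=[45] (size 1, min 45) -> median=44.5
Step 3: insert 12 -> lo=[12, 44] (size 2, max 44) hi=[45] (size 1, min 45) -> median=44
Step 4: insert 50 -> lo=[12, 44] (size 2, max 44) hi=[45, 50] (size 2, min 45) -> median=44.5
Step 5: insert 13 -> lo=[12, 13, 44] (size 3, max 44) hi=[45, 50] (size 2, min 45) -> median=44
Step 6: insert 40 -> lo=[12, 13, 40] (size 3, max 40) hi=[44, 45, 50] (size 3, min 44) -> median=42

Answer: 44 44.5 44 44.5 44 42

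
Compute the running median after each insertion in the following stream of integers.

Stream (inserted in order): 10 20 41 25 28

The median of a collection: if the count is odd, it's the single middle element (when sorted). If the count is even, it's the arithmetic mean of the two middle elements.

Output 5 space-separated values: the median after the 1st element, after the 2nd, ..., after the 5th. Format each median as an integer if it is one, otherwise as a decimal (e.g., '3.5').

Step 1: insert 10 -> lo=[10] (size 1, max 10) hi=[] (size 0) -> median=10
Step 2: insert 20 -> lo=[10] (size 1, max 10) hi=[20] (size 1, min 20) -> median=15
Step 3: insert 41 -> lo=[10, 20] (size 2, max 20) hi=[41] (size 1, min 41) -> median=20
Step 4: insert 25 -> lo=[10, 20] (size 2, max 20) hi=[25, 41] (size 2, min 25) -> median=22.5
Step 5: insert 28 -> lo=[10, 20, 25] (size 3, max 25) hi=[28, 41] (size 2, min 28) -> median=25

Answer: 10 15 20 22.5 25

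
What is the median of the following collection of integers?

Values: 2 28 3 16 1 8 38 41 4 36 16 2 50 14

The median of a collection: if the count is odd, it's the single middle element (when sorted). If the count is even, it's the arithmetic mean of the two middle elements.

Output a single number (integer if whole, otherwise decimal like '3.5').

Answer: 15

Derivation:
Step 1: insert 2 -> lo=[2] (size 1, max 2) hi=[] (size 0) -> median=2
Step 2: insert 28 -> lo=[2] (size 1, max 2) hi=[28] (size 1, min 28) -> median=15
Step 3: insert 3 -> lo=[2, 3] (size 2, max 3) hi=[28] (size 1, min 28) -> median=3
Step 4: insert 16 -> lo=[2, 3] (size 2, max 3) hi=[16, 28] (size 2, min 16) -> median=9.5
Step 5: insert 1 -> lo=[1, 2, 3] (size 3, max 3) hi=[16, 28] (size 2, min 16) -> median=3
Step 6: insert 8 -> lo=[1, 2, 3] (size 3, max 3) hi=[8, 16, 28] (size 3, min 8) -> median=5.5
Step 7: insert 38 -> lo=[1, 2, 3, 8] (size 4, max 8) hi=[16, 28, 38] (size 3, min 16) -> median=8
Step 8: insert 41 -> lo=[1, 2, 3, 8] (size 4, max 8) hi=[16, 28, 38, 41] (size 4, min 16) -> median=12
Step 9: insert 4 -> lo=[1, 2, 3, 4, 8] (size 5, max 8) hi=[16, 28, 38, 41] (size 4, min 16) -> median=8
Step 10: insert 36 -> lo=[1, 2, 3, 4, 8] (size 5, max 8) hi=[16, 28, 36, 38, 41] (size 5, min 16) -> median=12
Step 11: insert 16 -> lo=[1, 2, 3, 4, 8, 16] (size 6, max 16) hi=[16, 28, 36, 38, 41] (size 5, min 16) -> median=16
Step 12: insert 2 -> lo=[1, 2, 2, 3, 4, 8] (size 6, max 8) hi=[16, 16, 28, 36, 38, 41] (size 6, min 16) -> median=12
Step 13: insert 50 -> lo=[1, 2, 2, 3, 4, 8, 16] (size 7, max 16) hi=[16, 28, 36, 38, 41, 50] (size 6, min 16) -> median=16
Step 14: insert 14 -> lo=[1, 2, 2, 3, 4, 8, 14] (size 7, max 14) hi=[16, 16, 28, 36, 38, 41, 50] (size 7, min 16) -> median=15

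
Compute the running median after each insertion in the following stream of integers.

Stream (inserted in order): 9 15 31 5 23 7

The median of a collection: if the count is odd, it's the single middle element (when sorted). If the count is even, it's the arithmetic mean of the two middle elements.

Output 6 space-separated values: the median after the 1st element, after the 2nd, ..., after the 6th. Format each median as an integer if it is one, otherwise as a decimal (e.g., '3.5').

Step 1: insert 9 -> lo=[9] (size 1, max 9) hi=[] (size 0) -> median=9
Step 2: insert 15 -> lo=[9] (size 1, max 9) hi=[15] (size 1, min 15) -> median=12
Step 3: insert 31 -> lo=[9, 15] (size 2, max 15) hi=[31] (size 1, min 31) -> median=15
Step 4: insert 5 -> lo=[5, 9] (size 2, max 9) hi=[15, 31] (size 2, min 15) -> median=12
Step 5: insert 23 -> lo=[5, 9, 15] (size 3, max 15) hi=[23, 31] (size 2, min 23) -> median=15
Step 6: insert 7 -> lo=[5, 7, 9] (size 3, max 9) hi=[15, 23, 31] (size 3, min 15) -> median=12

Answer: 9 12 15 12 15 12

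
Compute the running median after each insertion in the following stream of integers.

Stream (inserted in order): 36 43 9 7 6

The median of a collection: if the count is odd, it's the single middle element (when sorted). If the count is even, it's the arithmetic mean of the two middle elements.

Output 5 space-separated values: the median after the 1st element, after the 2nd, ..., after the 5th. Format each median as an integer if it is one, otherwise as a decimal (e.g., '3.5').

Answer: 36 39.5 36 22.5 9

Derivation:
Step 1: insert 36 -> lo=[36] (size 1, max 36) hi=[] (size 0) -> median=36
Step 2: insert 43 -> lo=[36] (size 1, max 36) hi=[43] (size 1, min 43) -> median=39.5
Step 3: insert 9 -> lo=[9, 36] (size 2, max 36) hi=[43] (size 1, min 43) -> median=36
Step 4: insert 7 -> lo=[7, 9] (size 2, max 9) hi=[36, 43] (size 2, min 36) -> median=22.5
Step 5: insert 6 -> lo=[6, 7, 9] (size 3, max 9) hi=[36, 43] (size 2, min 36) -> median=9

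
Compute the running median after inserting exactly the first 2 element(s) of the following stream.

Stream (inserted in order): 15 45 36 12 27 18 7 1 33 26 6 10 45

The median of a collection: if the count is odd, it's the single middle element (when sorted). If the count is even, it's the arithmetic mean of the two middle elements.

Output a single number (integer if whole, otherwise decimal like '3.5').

Step 1: insert 15 -> lo=[15] (size 1, max 15) hi=[] (size 0) -> median=15
Step 2: insert 45 -> lo=[15] (size 1, max 15) hi=[45] (size 1, min 45) -> median=30

Answer: 30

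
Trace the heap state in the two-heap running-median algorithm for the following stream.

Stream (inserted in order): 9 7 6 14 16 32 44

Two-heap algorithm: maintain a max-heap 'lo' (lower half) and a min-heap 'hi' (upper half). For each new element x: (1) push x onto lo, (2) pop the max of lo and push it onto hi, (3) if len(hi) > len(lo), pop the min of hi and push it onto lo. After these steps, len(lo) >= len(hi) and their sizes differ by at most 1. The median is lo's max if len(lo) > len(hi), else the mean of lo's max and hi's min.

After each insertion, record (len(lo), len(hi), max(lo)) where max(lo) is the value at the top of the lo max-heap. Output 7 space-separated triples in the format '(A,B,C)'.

Step 1: insert 9 -> lo=[9] hi=[] -> (len(lo)=1, len(hi)=0, max(lo)=9)
Step 2: insert 7 -> lo=[7] hi=[9] -> (len(lo)=1, len(hi)=1, max(lo)=7)
Step 3: insert 6 -> lo=[6, 7] hi=[9] -> (len(lo)=2, len(hi)=1, max(lo)=7)
Step 4: insert 14 -> lo=[6, 7] hi=[9, 14] -> (len(lo)=2, len(hi)=2, max(lo)=7)
Step 5: insert 16 -> lo=[6, 7, 9] hi=[14, 16] -> (len(lo)=3, len(hi)=2, max(lo)=9)
Step 6: insert 32 -> lo=[6, 7, 9] hi=[14, 16, 32] -> (len(lo)=3, len(hi)=3, max(lo)=9)
Step 7: insert 44 -> lo=[6, 7, 9, 14] hi=[16, 32, 44] -> (len(lo)=4, len(hi)=3, max(lo)=14)

Answer: (1,0,9) (1,1,7) (2,1,7) (2,2,7) (3,2,9) (3,3,9) (4,3,14)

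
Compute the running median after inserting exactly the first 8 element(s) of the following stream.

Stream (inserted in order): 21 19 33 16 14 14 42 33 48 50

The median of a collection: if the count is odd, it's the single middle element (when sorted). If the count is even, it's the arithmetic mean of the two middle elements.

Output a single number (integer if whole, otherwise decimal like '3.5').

Step 1: insert 21 -> lo=[21] (size 1, max 21) hi=[] (size 0) -> median=21
Step 2: insert 19 -> lo=[19] (size 1, max 19) hi=[21] (size 1, min 21) -> median=20
Step 3: insert 33 -> lo=[19, 21] (size 2, max 21) hi=[33] (size 1, min 33) -> median=21
Step 4: insert 16 -> lo=[16, 19] (size 2, max 19) hi=[21, 33] (size 2, min 21) -> median=20
Step 5: insert 14 -> lo=[14, 16, 19] (size 3, max 19) hi=[21, 33] (size 2, min 21) -> median=19
Step 6: insert 14 -> lo=[14, 14, 16] (size 3, max 16) hi=[19, 21, 33] (size 3, min 19) -> median=17.5
Step 7: insert 42 -> lo=[14, 14, 16, 19] (size 4, max 19) hi=[21, 33, 42] (size 3, min 21) -> median=19
Step 8: insert 33 -> lo=[14, 14, 16, 19] (size 4, max 19) hi=[21, 33, 33, 42] (size 4, min 21) -> median=20

Answer: 20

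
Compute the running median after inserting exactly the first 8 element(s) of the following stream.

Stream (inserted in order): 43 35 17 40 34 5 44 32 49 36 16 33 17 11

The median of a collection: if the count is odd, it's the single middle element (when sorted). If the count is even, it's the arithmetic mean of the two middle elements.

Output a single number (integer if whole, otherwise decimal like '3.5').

Answer: 34.5

Derivation:
Step 1: insert 43 -> lo=[43] (size 1, max 43) hi=[] (size 0) -> median=43
Step 2: insert 35 -> lo=[35] (size 1, max 35) hi=[43] (size 1, min 43) -> median=39
Step 3: insert 17 -> lo=[17, 35] (size 2, max 35) hi=[43] (size 1, min 43) -> median=35
Step 4: insert 40 -> lo=[17, 35] (size 2, max 35) hi=[40, 43] (size 2, min 40) -> median=37.5
Step 5: insert 34 -> lo=[17, 34, 35] (size 3, max 35) hi=[40, 43] (size 2, min 40) -> median=35
Step 6: insert 5 -> lo=[5, 17, 34] (size 3, max 34) hi=[35, 40, 43] (size 3, min 35) -> median=34.5
Step 7: insert 44 -> lo=[5, 17, 34, 35] (size 4, max 35) hi=[40, 43, 44] (size 3, min 40) -> median=35
Step 8: insert 32 -> lo=[5, 17, 32, 34] (size 4, max 34) hi=[35, 40, 43, 44] (size 4, min 35) -> median=34.5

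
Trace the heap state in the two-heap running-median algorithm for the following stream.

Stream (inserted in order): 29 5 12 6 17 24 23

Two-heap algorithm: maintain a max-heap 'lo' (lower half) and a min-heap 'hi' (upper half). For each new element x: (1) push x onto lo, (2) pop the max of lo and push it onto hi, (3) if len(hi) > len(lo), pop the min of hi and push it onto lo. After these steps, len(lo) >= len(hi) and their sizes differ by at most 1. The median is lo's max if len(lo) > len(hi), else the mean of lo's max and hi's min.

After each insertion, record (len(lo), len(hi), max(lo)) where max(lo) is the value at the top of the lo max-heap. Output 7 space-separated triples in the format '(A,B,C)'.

Step 1: insert 29 -> lo=[29] hi=[] -> (len(lo)=1, len(hi)=0, max(lo)=29)
Step 2: insert 5 -> lo=[5] hi=[29] -> (len(lo)=1, len(hi)=1, max(lo)=5)
Step 3: insert 12 -> lo=[5, 12] hi=[29] -> (len(lo)=2, len(hi)=1, max(lo)=12)
Step 4: insert 6 -> lo=[5, 6] hi=[12, 29] -> (len(lo)=2, len(hi)=2, max(lo)=6)
Step 5: insert 17 -> lo=[5, 6, 12] hi=[17, 29] -> (len(lo)=3, len(hi)=2, max(lo)=12)
Step 6: insert 24 -> lo=[5, 6, 12] hi=[17, 24, 29] -> (len(lo)=3, len(hi)=3, max(lo)=12)
Step 7: insert 23 -> lo=[5, 6, 12, 17] hi=[23, 24, 29] -> (len(lo)=4, len(hi)=3, max(lo)=17)

Answer: (1,0,29) (1,1,5) (2,1,12) (2,2,6) (3,2,12) (3,3,12) (4,3,17)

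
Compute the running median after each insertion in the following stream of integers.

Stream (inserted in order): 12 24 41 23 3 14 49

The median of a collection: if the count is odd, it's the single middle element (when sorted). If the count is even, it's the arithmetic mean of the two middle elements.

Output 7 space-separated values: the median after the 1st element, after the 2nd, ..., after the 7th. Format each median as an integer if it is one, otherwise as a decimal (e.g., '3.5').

Step 1: insert 12 -> lo=[12] (size 1, max 12) hi=[] (size 0) -> median=12
Step 2: insert 24 -> lo=[12] (size 1, max 12) hi=[24] (size 1, min 24) -> median=18
Step 3: insert 41 -> lo=[12, 24] (size 2, max 24) hi=[41] (size 1, min 41) -> median=24
Step 4: insert 23 -> lo=[12, 23] (size 2, max 23) hi=[24, 41] (size 2, min 24) -> median=23.5
Step 5: insert 3 -> lo=[3, 12, 23] (size 3, max 23) hi=[24, 41] (size 2, min 24) -> median=23
Step 6: insert 14 -> lo=[3, 12, 14] (size 3, max 14) hi=[23, 24, 41] (size 3, min 23) -> median=18.5
Step 7: insert 49 -> lo=[3, 12, 14, 23] (size 4, max 23) hi=[24, 41, 49] (size 3, min 24) -> median=23

Answer: 12 18 24 23.5 23 18.5 23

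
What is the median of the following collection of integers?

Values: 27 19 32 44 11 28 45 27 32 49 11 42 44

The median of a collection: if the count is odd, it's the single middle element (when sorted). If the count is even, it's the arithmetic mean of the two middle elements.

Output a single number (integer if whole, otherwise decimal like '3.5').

Answer: 32

Derivation:
Step 1: insert 27 -> lo=[27] (size 1, max 27) hi=[] (size 0) -> median=27
Step 2: insert 19 -> lo=[19] (size 1, max 19) hi=[27] (size 1, min 27) -> median=23
Step 3: insert 32 -> lo=[19, 27] (size 2, max 27) hi=[32] (size 1, min 32) -> median=27
Step 4: insert 44 -> lo=[19, 27] (size 2, max 27) hi=[32, 44] (size 2, min 32) -> median=29.5
Step 5: insert 11 -> lo=[11, 19, 27] (size 3, max 27) hi=[32, 44] (size 2, min 32) -> median=27
Step 6: insert 28 -> lo=[11, 19, 27] (size 3, max 27) hi=[28, 32, 44] (size 3, min 28) -> median=27.5
Step 7: insert 45 -> lo=[11, 19, 27, 28] (size 4, max 28) hi=[32, 44, 45] (size 3, min 32) -> median=28
Step 8: insert 27 -> lo=[11, 19, 27, 27] (size 4, max 27) hi=[28, 32, 44, 45] (size 4, min 28) -> median=27.5
Step 9: insert 32 -> lo=[11, 19, 27, 27, 28] (size 5, max 28) hi=[32, 32, 44, 45] (size 4, min 32) -> median=28
Step 10: insert 49 -> lo=[11, 19, 27, 27, 28] (size 5, max 28) hi=[32, 32, 44, 45, 49] (size 5, min 32) -> median=30
Step 11: insert 11 -> lo=[11, 11, 19, 27, 27, 28] (size 6, max 28) hi=[32, 32, 44, 45, 49] (size 5, min 32) -> median=28
Step 12: insert 42 -> lo=[11, 11, 19, 27, 27, 28] (size 6, max 28) hi=[32, 32, 42, 44, 45, 49] (size 6, min 32) -> median=30
Step 13: insert 44 -> lo=[11, 11, 19, 27, 27, 28, 32] (size 7, max 32) hi=[32, 42, 44, 44, 45, 49] (size 6, min 32) -> median=32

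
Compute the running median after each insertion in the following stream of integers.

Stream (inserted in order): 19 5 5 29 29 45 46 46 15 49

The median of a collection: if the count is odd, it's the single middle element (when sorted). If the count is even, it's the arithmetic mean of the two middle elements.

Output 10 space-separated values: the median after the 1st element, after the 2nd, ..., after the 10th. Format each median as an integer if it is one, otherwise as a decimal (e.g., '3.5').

Step 1: insert 19 -> lo=[19] (size 1, max 19) hi=[] (size 0) -> median=19
Step 2: insert 5 -> lo=[5] (size 1, max 5) hi=[19] (size 1, min 19) -> median=12
Step 3: insert 5 -> lo=[5, 5] (size 2, max 5) hi=[19] (size 1, min 19) -> median=5
Step 4: insert 29 -> lo=[5, 5] (size 2, max 5) hi=[19, 29] (size 2, min 19) -> median=12
Step 5: insert 29 -> lo=[5, 5, 19] (size 3, max 19) hi=[29, 29] (size 2, min 29) -> median=19
Step 6: insert 45 -> lo=[5, 5, 19] (size 3, max 19) hi=[29, 29, 45] (size 3, min 29) -> median=24
Step 7: insert 46 -> lo=[5, 5, 19, 29] (size 4, max 29) hi=[29, 45, 46] (size 3, min 29) -> median=29
Step 8: insert 46 -> lo=[5, 5, 19, 29] (size 4, max 29) hi=[29, 45, 46, 46] (size 4, min 29) -> median=29
Step 9: insert 15 -> lo=[5, 5, 15, 19, 29] (size 5, max 29) hi=[29, 45, 46, 46] (size 4, min 29) -> median=29
Step 10: insert 49 -> lo=[5, 5, 15, 19, 29] (size 5, max 29) hi=[29, 45, 46, 46, 49] (size 5, min 29) -> median=29

Answer: 19 12 5 12 19 24 29 29 29 29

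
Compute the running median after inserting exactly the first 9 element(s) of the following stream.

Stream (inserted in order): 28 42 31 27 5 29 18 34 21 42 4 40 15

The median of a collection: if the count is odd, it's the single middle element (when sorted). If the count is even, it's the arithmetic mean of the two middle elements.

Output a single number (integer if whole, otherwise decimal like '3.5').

Step 1: insert 28 -> lo=[28] (size 1, max 28) hi=[] (size 0) -> median=28
Step 2: insert 42 -> lo=[28] (size 1, max 28) hi=[42] (size 1, min 42) -> median=35
Step 3: insert 31 -> lo=[28, 31] (size 2, max 31) hi=[42] (size 1, min 42) -> median=31
Step 4: insert 27 -> lo=[27, 28] (size 2, max 28) hi=[31, 42] (size 2, min 31) -> median=29.5
Step 5: insert 5 -> lo=[5, 27, 28] (size 3, max 28) hi=[31, 42] (size 2, min 31) -> median=28
Step 6: insert 29 -> lo=[5, 27, 28] (size 3, max 28) hi=[29, 31, 42] (size 3, min 29) -> median=28.5
Step 7: insert 18 -> lo=[5, 18, 27, 28] (size 4, max 28) hi=[29, 31, 42] (size 3, min 29) -> median=28
Step 8: insert 34 -> lo=[5, 18, 27, 28] (size 4, max 28) hi=[29, 31, 34, 42] (size 4, min 29) -> median=28.5
Step 9: insert 21 -> lo=[5, 18, 21, 27, 28] (size 5, max 28) hi=[29, 31, 34, 42] (size 4, min 29) -> median=28

Answer: 28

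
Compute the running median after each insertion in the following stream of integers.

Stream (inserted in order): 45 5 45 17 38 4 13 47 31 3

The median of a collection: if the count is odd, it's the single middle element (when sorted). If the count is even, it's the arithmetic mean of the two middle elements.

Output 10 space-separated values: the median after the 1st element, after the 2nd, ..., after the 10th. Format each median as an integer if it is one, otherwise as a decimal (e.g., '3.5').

Step 1: insert 45 -> lo=[45] (size 1, max 45) hi=[] (size 0) -> median=45
Step 2: insert 5 -> lo=[5] (size 1, max 5) hi=[45] (size 1, min 45) -> median=25
Step 3: insert 45 -> lo=[5, 45] (size 2, max 45) hi=[45] (size 1, min 45) -> median=45
Step 4: insert 17 -> lo=[5, 17] (size 2, max 17) hi=[45, 45] (size 2, min 45) -> median=31
Step 5: insert 38 -> lo=[5, 17, 38] (size 3, max 38) hi=[45, 45] (size 2, min 45) -> median=38
Step 6: insert 4 -> lo=[4, 5, 17] (size 3, max 17) hi=[38, 45, 45] (size 3, min 38) -> median=27.5
Step 7: insert 13 -> lo=[4, 5, 13, 17] (size 4, max 17) hi=[38, 45, 45] (size 3, min 38) -> median=17
Step 8: insert 47 -> lo=[4, 5, 13, 17] (size 4, max 17) hi=[38, 45, 45, 47] (size 4, min 38) -> median=27.5
Step 9: insert 31 -> lo=[4, 5, 13, 17, 31] (size 5, max 31) hi=[38, 45, 45, 47] (size 4, min 38) -> median=31
Step 10: insert 3 -> lo=[3, 4, 5, 13, 17] (size 5, max 17) hi=[31, 38, 45, 45, 47] (size 5, min 31) -> median=24

Answer: 45 25 45 31 38 27.5 17 27.5 31 24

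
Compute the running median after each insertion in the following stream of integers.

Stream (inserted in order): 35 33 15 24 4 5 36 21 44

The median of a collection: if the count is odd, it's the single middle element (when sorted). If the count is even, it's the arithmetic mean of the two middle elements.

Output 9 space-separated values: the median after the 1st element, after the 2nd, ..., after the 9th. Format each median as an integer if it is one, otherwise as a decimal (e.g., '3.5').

Step 1: insert 35 -> lo=[35] (size 1, max 35) hi=[] (size 0) -> median=35
Step 2: insert 33 -> lo=[33] (size 1, max 33) hi=[35] (size 1, min 35) -> median=34
Step 3: insert 15 -> lo=[15, 33] (size 2, max 33) hi=[35] (size 1, min 35) -> median=33
Step 4: insert 24 -> lo=[15, 24] (size 2, max 24) hi=[33, 35] (size 2, min 33) -> median=28.5
Step 5: insert 4 -> lo=[4, 15, 24] (size 3, max 24) hi=[33, 35] (size 2, min 33) -> median=24
Step 6: insert 5 -> lo=[4, 5, 15] (size 3, max 15) hi=[24, 33, 35] (size 3, min 24) -> median=19.5
Step 7: insert 36 -> lo=[4, 5, 15, 24] (size 4, max 24) hi=[33, 35, 36] (size 3, min 33) -> median=24
Step 8: insert 21 -> lo=[4, 5, 15, 21] (size 4, max 21) hi=[24, 33, 35, 36] (size 4, min 24) -> median=22.5
Step 9: insert 44 -> lo=[4, 5, 15, 21, 24] (size 5, max 24) hi=[33, 35, 36, 44] (size 4, min 33) -> median=24

Answer: 35 34 33 28.5 24 19.5 24 22.5 24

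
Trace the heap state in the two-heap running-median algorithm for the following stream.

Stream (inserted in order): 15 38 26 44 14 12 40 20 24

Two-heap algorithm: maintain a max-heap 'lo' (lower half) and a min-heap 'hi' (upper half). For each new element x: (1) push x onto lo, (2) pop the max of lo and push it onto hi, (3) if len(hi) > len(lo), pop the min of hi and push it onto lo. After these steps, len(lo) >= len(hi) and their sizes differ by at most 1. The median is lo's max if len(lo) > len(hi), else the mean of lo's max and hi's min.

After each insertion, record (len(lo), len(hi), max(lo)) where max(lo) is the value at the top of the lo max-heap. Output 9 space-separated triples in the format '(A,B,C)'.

Answer: (1,0,15) (1,1,15) (2,1,26) (2,2,26) (3,2,26) (3,3,15) (4,3,26) (4,4,20) (5,4,24)

Derivation:
Step 1: insert 15 -> lo=[15] hi=[] -> (len(lo)=1, len(hi)=0, max(lo)=15)
Step 2: insert 38 -> lo=[15] hi=[38] -> (len(lo)=1, len(hi)=1, max(lo)=15)
Step 3: insert 26 -> lo=[15, 26] hi=[38] -> (len(lo)=2, len(hi)=1, max(lo)=26)
Step 4: insert 44 -> lo=[15, 26] hi=[38, 44] -> (len(lo)=2, len(hi)=2, max(lo)=26)
Step 5: insert 14 -> lo=[14, 15, 26] hi=[38, 44] -> (len(lo)=3, len(hi)=2, max(lo)=26)
Step 6: insert 12 -> lo=[12, 14, 15] hi=[26, 38, 44] -> (len(lo)=3, len(hi)=3, max(lo)=15)
Step 7: insert 40 -> lo=[12, 14, 15, 26] hi=[38, 40, 44] -> (len(lo)=4, len(hi)=3, max(lo)=26)
Step 8: insert 20 -> lo=[12, 14, 15, 20] hi=[26, 38, 40, 44] -> (len(lo)=4, len(hi)=4, max(lo)=20)
Step 9: insert 24 -> lo=[12, 14, 15, 20, 24] hi=[26, 38, 40, 44] -> (len(lo)=5, len(hi)=4, max(lo)=24)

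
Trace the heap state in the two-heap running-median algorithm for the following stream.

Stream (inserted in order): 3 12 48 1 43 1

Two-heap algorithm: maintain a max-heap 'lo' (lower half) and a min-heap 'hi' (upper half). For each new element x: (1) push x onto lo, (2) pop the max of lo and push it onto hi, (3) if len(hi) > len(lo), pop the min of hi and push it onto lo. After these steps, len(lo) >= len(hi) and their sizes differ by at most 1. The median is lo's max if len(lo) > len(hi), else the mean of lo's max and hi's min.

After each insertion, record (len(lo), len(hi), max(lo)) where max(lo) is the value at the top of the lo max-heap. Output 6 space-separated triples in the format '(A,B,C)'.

Step 1: insert 3 -> lo=[3] hi=[] -> (len(lo)=1, len(hi)=0, max(lo)=3)
Step 2: insert 12 -> lo=[3] hi=[12] -> (len(lo)=1, len(hi)=1, max(lo)=3)
Step 3: insert 48 -> lo=[3, 12] hi=[48] -> (len(lo)=2, len(hi)=1, max(lo)=12)
Step 4: insert 1 -> lo=[1, 3] hi=[12, 48] -> (len(lo)=2, len(hi)=2, max(lo)=3)
Step 5: insert 43 -> lo=[1, 3, 12] hi=[43, 48] -> (len(lo)=3, len(hi)=2, max(lo)=12)
Step 6: insert 1 -> lo=[1, 1, 3] hi=[12, 43, 48] -> (len(lo)=3, len(hi)=3, max(lo)=3)

Answer: (1,0,3) (1,1,3) (2,1,12) (2,2,3) (3,2,12) (3,3,3)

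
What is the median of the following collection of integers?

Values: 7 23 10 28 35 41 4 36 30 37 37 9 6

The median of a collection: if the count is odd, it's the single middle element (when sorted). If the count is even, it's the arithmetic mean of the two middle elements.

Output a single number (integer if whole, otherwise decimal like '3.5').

Answer: 28

Derivation:
Step 1: insert 7 -> lo=[7] (size 1, max 7) hi=[] (size 0) -> median=7
Step 2: insert 23 -> lo=[7] (size 1, max 7) hi=[23] (size 1, min 23) -> median=15
Step 3: insert 10 -> lo=[7, 10] (size 2, max 10) hi=[23] (size 1, min 23) -> median=10
Step 4: insert 28 -> lo=[7, 10] (size 2, max 10) hi=[23, 28] (size 2, min 23) -> median=16.5
Step 5: insert 35 -> lo=[7, 10, 23] (size 3, max 23) hi=[28, 35] (size 2, min 28) -> median=23
Step 6: insert 41 -> lo=[7, 10, 23] (size 3, max 23) hi=[28, 35, 41] (size 3, min 28) -> median=25.5
Step 7: insert 4 -> lo=[4, 7, 10, 23] (size 4, max 23) hi=[28, 35, 41] (size 3, min 28) -> median=23
Step 8: insert 36 -> lo=[4, 7, 10, 23] (size 4, max 23) hi=[28, 35, 36, 41] (size 4, min 28) -> median=25.5
Step 9: insert 30 -> lo=[4, 7, 10, 23, 28] (size 5, max 28) hi=[30, 35, 36, 41] (size 4, min 30) -> median=28
Step 10: insert 37 -> lo=[4, 7, 10, 23, 28] (size 5, max 28) hi=[30, 35, 36, 37, 41] (size 5, min 30) -> median=29
Step 11: insert 37 -> lo=[4, 7, 10, 23, 28, 30] (size 6, max 30) hi=[35, 36, 37, 37, 41] (size 5, min 35) -> median=30
Step 12: insert 9 -> lo=[4, 7, 9, 10, 23, 28] (size 6, max 28) hi=[30, 35, 36, 37, 37, 41] (size 6, min 30) -> median=29
Step 13: insert 6 -> lo=[4, 6, 7, 9, 10, 23, 28] (size 7, max 28) hi=[30, 35, 36, 37, 37, 41] (size 6, min 30) -> median=28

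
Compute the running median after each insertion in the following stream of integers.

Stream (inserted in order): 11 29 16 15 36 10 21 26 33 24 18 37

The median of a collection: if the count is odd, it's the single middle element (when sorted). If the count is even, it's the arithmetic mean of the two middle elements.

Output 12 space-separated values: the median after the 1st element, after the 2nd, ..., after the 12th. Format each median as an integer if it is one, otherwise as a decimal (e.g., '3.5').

Step 1: insert 11 -> lo=[11] (size 1, max 11) hi=[] (size 0) -> median=11
Step 2: insert 29 -> lo=[11] (size 1, max 11) hi=[29] (size 1, min 29) -> median=20
Step 3: insert 16 -> lo=[11, 16] (size 2, max 16) hi=[29] (size 1, min 29) -> median=16
Step 4: insert 15 -> lo=[11, 15] (size 2, max 15) hi=[16, 29] (size 2, min 16) -> median=15.5
Step 5: insert 36 -> lo=[11, 15, 16] (size 3, max 16) hi=[29, 36] (size 2, min 29) -> median=16
Step 6: insert 10 -> lo=[10, 11, 15] (size 3, max 15) hi=[16, 29, 36] (size 3, min 16) -> median=15.5
Step 7: insert 21 -> lo=[10, 11, 15, 16] (size 4, max 16) hi=[21, 29, 36] (size 3, min 21) -> median=16
Step 8: insert 26 -> lo=[10, 11, 15, 16] (size 4, max 16) hi=[21, 26, 29, 36] (size 4, min 21) -> median=18.5
Step 9: insert 33 -> lo=[10, 11, 15, 16, 21] (size 5, max 21) hi=[26, 29, 33, 36] (size 4, min 26) -> median=21
Step 10: insert 24 -> lo=[10, 11, 15, 16, 21] (size 5, max 21) hi=[24, 26, 29, 33, 36] (size 5, min 24) -> median=22.5
Step 11: insert 18 -> lo=[10, 11, 15, 16, 18, 21] (size 6, max 21) hi=[24, 26, 29, 33, 36] (size 5, min 24) -> median=21
Step 12: insert 37 -> lo=[10, 11, 15, 16, 18, 21] (size 6, max 21) hi=[24, 26, 29, 33, 36, 37] (size 6, min 24) -> median=22.5

Answer: 11 20 16 15.5 16 15.5 16 18.5 21 22.5 21 22.5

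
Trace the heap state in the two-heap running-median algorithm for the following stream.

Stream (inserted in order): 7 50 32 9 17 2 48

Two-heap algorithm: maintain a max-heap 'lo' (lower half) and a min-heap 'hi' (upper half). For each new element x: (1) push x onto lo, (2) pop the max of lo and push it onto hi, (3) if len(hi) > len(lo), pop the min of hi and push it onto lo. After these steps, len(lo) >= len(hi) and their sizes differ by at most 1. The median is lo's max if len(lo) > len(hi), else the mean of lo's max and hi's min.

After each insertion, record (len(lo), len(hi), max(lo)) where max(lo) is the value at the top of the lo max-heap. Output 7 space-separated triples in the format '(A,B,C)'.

Step 1: insert 7 -> lo=[7] hi=[] -> (len(lo)=1, len(hi)=0, max(lo)=7)
Step 2: insert 50 -> lo=[7] hi=[50] -> (len(lo)=1, len(hi)=1, max(lo)=7)
Step 3: insert 32 -> lo=[7, 32] hi=[50] -> (len(lo)=2, len(hi)=1, max(lo)=32)
Step 4: insert 9 -> lo=[7, 9] hi=[32, 50] -> (len(lo)=2, len(hi)=2, max(lo)=9)
Step 5: insert 17 -> lo=[7, 9, 17] hi=[32, 50] -> (len(lo)=3, len(hi)=2, max(lo)=17)
Step 6: insert 2 -> lo=[2, 7, 9] hi=[17, 32, 50] -> (len(lo)=3, len(hi)=3, max(lo)=9)
Step 7: insert 48 -> lo=[2, 7, 9, 17] hi=[32, 48, 50] -> (len(lo)=4, len(hi)=3, max(lo)=17)

Answer: (1,0,7) (1,1,7) (2,1,32) (2,2,9) (3,2,17) (3,3,9) (4,3,17)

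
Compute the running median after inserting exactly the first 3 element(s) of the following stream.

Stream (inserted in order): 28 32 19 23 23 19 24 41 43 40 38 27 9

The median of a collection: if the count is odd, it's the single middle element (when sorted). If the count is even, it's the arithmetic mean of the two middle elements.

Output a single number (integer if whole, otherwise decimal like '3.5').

Step 1: insert 28 -> lo=[28] (size 1, max 28) hi=[] (size 0) -> median=28
Step 2: insert 32 -> lo=[28] (size 1, max 28) hi=[32] (size 1, min 32) -> median=30
Step 3: insert 19 -> lo=[19, 28] (size 2, max 28) hi=[32] (size 1, min 32) -> median=28

Answer: 28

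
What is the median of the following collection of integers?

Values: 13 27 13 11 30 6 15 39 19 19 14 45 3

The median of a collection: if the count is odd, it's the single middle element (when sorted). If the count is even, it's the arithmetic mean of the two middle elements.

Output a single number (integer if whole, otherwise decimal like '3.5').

Step 1: insert 13 -> lo=[13] (size 1, max 13) hi=[] (size 0) -> median=13
Step 2: insert 27 -> lo=[13] (size 1, max 13) hi=[27] (size 1, min 27) -> median=20
Step 3: insert 13 -> lo=[13, 13] (size 2, max 13) hi=[27] (size 1, min 27) -> median=13
Step 4: insert 11 -> lo=[11, 13] (size 2, max 13) hi=[13, 27] (size 2, min 13) -> median=13
Step 5: insert 30 -> lo=[11, 13, 13] (size 3, max 13) hi=[27, 30] (size 2, min 27) -> median=13
Step 6: insert 6 -> lo=[6, 11, 13] (size 3, max 13) hi=[13, 27, 30] (size 3, min 13) -> median=13
Step 7: insert 15 -> lo=[6, 11, 13, 13] (size 4, max 13) hi=[15, 27, 30] (size 3, min 15) -> median=13
Step 8: insert 39 -> lo=[6, 11, 13, 13] (size 4, max 13) hi=[15, 27, 30, 39] (size 4, min 15) -> median=14
Step 9: insert 19 -> lo=[6, 11, 13, 13, 15] (size 5, max 15) hi=[19, 27, 30, 39] (size 4, min 19) -> median=15
Step 10: insert 19 -> lo=[6, 11, 13, 13, 15] (size 5, max 15) hi=[19, 19, 27, 30, 39] (size 5, min 19) -> median=17
Step 11: insert 14 -> lo=[6, 11, 13, 13, 14, 15] (size 6, max 15) hi=[19, 19, 27, 30, 39] (size 5, min 19) -> median=15
Step 12: insert 45 -> lo=[6, 11, 13, 13, 14, 15] (size 6, max 15) hi=[19, 19, 27, 30, 39, 45] (size 6, min 19) -> median=17
Step 13: insert 3 -> lo=[3, 6, 11, 13, 13, 14, 15] (size 7, max 15) hi=[19, 19, 27, 30, 39, 45] (size 6, min 19) -> median=15

Answer: 15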